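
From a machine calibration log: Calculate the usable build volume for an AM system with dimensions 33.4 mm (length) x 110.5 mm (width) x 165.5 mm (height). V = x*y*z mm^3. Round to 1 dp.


V = 33.4 * 110.5 * 165.5 = 610810.9 mm^3


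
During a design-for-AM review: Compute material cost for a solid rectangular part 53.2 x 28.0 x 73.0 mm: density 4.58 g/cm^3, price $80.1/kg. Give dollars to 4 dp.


V = 53.2 * 28.0 * 73.0 = 108740.8 mm^3 = 108.7408 cm^3
Mass = 108.7408 * 4.58 / 1000 = 0.49803286 kg
Cost = 0.49803286 * 80.1 = 39.8924 $


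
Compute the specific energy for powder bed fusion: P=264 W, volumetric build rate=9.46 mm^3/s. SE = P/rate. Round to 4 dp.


SE = 264 / 9.46 = 27.907 J/mm^3


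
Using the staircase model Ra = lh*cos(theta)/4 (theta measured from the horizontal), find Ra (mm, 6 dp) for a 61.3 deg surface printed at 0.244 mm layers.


Ra = 0.244 * cos(61.3) / 4 = 0.029294 mm


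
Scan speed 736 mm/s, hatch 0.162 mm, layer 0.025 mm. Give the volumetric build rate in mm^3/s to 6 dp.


Rate = 736 * 0.162 * 0.025 = 2.9808 mm^3/s


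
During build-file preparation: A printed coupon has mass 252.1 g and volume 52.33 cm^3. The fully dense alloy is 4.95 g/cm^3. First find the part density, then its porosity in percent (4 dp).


rho_part = 252.1 / 52.33 = 4.8175043 g/cm^3
Porosity = (1 - 4.8175043/4.95)*100 = 2.6767 %


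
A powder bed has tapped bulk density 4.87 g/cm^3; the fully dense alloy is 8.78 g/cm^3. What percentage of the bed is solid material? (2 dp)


Packing = (4.87/8.78)*100 = 55.47 %


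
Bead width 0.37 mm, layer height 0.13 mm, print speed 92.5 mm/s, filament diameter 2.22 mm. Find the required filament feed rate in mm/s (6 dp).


Q = 0.37 * 0.13 * 92.5 = 4.44925 mm^3/s
A_fil = pi*(2.22/2)^2 = 3.87075631 mm^2
v_feed = 4.44925 / 3.87075631 = 1.149452 mm/s


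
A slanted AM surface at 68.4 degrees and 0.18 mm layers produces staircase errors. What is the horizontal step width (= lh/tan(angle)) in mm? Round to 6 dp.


step = 0.18 / tan(68.4) = 0.071267 mm


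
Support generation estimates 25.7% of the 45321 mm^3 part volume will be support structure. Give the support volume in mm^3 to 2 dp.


V_support = 45321 * 0.257 = 11647.5 mm^3


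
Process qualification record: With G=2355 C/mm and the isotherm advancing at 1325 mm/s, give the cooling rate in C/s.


CR = 2355 * 1325 = 3120375 C/s


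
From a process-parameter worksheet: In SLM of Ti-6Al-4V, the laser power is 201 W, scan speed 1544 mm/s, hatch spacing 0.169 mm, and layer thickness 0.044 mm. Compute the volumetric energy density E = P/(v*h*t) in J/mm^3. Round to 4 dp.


E = 201 / (1544*0.169*0.044) = 17.5069 J/mm^3


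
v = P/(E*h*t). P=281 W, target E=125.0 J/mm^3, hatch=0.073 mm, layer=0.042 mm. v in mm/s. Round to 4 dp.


v = 281 / (125.0*0.073*0.042) = 733.2029 mm/s


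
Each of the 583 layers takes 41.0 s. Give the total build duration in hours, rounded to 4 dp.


t = 583 * 41.0 / 3600 = 6.6397 hrs


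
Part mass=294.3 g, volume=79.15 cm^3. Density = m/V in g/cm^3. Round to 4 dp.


rho = 294.3 / 79.15 = 3.7183 g/cm^3


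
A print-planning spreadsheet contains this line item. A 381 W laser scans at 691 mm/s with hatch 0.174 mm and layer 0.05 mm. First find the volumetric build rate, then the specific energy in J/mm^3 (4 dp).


Build rate = 691 * 0.174 * 0.05 = 6.0117 mm^3/s
SE = 381 / 6.0117 = 63.3764 J/mm^3


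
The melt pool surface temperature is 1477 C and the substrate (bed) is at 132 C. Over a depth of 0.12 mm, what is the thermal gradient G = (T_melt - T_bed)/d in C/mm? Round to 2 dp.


G = (1477-132)/0.12 = 11208.33 C/mm


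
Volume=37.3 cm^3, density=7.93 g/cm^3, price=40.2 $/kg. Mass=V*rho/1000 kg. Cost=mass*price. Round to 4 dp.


Mass = 37.3*7.93/1000 = 0.295789 kg
Cost = 0.295789 * 40.2 = 11.8907 $


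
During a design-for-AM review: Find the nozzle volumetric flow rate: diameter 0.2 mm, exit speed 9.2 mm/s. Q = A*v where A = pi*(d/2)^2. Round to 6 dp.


A = pi*(0.2/2)^2 = 0.03141593 mm^2
Q = 0.03141593 * 9.2 = 0.289027 mm^3/s


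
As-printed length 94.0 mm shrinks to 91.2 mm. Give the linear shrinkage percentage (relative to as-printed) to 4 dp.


Shrinkage = ((94.0-91.2)/94.0)*100 = 2.9787 %


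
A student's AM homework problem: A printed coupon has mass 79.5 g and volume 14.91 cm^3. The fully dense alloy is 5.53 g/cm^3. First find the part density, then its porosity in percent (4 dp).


rho_part = 79.5 / 14.91 = 5.33199195 g/cm^3
Porosity = (1 - 5.33199195/5.53)*100 = 3.5806 %


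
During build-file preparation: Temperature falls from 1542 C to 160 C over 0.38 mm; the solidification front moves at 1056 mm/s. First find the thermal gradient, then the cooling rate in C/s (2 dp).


G = (1542-160)/0.38 = 3636.84210526 C/mm
CR = 3636.84210526 * 1056 = 3840505.26 C/s


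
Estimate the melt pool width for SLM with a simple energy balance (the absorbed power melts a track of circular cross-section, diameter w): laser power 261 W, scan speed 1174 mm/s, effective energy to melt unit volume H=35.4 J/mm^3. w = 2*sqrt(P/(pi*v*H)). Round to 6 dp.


w = 2*sqrt(261/(pi*1174*35.4)) = 0.089421 mm


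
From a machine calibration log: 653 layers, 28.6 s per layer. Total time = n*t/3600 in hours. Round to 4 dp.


t = 653 * 28.6 / 3600 = 5.1877 hrs


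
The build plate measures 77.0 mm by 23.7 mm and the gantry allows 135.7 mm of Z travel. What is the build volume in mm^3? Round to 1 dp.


V = 77.0 * 23.7 * 135.7 = 247638.9 mm^3


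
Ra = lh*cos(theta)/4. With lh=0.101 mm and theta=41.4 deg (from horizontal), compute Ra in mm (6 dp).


Ra = 0.101 * cos(41.4) / 4 = 0.01894 mm


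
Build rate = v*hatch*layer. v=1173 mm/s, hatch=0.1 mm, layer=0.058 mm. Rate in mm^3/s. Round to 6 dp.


Rate = 1173 * 0.1 * 0.058 = 6.8034 mm^3/s


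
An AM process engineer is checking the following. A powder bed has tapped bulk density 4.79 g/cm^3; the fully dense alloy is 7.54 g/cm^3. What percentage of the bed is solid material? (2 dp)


Packing = (4.79/7.54)*100 = 63.53 %


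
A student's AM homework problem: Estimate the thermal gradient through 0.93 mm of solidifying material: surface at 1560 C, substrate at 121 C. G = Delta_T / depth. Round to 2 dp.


G = (1560-121)/0.93 = 1547.31 C/mm


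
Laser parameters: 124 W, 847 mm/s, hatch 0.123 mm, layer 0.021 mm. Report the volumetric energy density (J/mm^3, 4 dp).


E = 124 / (847*0.123*0.021) = 56.6779 J/mm^3


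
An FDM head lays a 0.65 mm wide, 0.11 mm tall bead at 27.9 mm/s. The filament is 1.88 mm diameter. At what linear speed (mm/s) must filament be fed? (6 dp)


Q = 0.65 * 0.11 * 27.9 = 1.99485 mm^3/s
A_fil = pi*(1.88/2)^2 = 2.77591127 mm^2
v_feed = 1.99485 / 2.77591127 = 0.718629 mm/s


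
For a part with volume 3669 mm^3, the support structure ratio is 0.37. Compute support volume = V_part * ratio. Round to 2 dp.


V_support = 3669 * 0.37 = 1357.53 mm^3


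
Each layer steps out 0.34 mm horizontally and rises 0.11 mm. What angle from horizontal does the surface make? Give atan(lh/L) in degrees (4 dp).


angle = atan(0.11/0.34) = 17.9279 degrees


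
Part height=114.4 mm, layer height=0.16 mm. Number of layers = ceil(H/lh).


Layers = ceil(114.4/0.16) = 715


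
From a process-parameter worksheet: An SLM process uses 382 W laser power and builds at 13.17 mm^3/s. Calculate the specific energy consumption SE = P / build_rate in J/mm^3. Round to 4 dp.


SE = 382 / 13.17 = 29.0053 J/mm^3


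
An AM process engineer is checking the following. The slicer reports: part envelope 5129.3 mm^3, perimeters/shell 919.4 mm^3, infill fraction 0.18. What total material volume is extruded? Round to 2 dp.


V_infill = (5129.3 - 919.4) * 0.18 = 757.78
V_total = 919.4 + 757.78 = 1677.18 mm^3


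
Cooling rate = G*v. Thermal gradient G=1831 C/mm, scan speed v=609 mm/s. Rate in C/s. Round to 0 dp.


CR = 1831 * 609 = 1115079 C/s


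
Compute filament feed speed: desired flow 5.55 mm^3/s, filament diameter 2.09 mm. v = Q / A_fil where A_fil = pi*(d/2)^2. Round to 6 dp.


A = pi*(2.09/2)^2 = 3.430698
v = 5.55 / 3.430698 = 1.617747 mm/s


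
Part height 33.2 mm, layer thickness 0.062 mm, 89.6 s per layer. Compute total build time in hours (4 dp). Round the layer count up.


Layers = ceil(33.2/0.062) = 536
t = 536 * 89.6 / 3600 = 13.3404 hrs


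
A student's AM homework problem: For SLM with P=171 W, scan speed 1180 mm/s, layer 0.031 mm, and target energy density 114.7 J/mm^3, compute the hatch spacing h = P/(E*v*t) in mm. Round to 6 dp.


h = 171 / (114.7*1180*0.031) = 0.040756 mm


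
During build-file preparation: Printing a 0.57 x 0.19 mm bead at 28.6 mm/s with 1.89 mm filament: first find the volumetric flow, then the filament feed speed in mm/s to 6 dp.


Q = 0.57 * 0.19 * 28.6 = 3.09738 mm^3/s
A_fil = pi*(1.89/2)^2 = 2.80552078 mm^2
v_feed = 3.09738 / 2.80552078 = 1.10403 mm/s


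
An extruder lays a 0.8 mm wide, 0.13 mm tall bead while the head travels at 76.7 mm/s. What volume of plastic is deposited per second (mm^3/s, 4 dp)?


Rate = 0.8 * 0.13 * 76.7 = 7.9768 mm^3/s


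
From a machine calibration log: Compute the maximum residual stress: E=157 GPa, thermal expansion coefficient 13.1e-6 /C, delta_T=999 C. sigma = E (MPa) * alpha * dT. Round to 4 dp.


sigma = 157*1000 * 13.1e-6 * 999 = 2054.6433 MPa


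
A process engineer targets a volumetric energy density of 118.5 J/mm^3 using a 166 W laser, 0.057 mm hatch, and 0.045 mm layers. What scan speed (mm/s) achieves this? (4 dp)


v = 166 / (118.5*0.057*0.045) = 546.138 mm/s


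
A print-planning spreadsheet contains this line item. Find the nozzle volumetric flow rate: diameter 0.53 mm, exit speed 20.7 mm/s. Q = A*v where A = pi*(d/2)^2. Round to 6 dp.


A = pi*(0.53/2)^2 = 0.22061834 mm^2
Q = 0.22061834 * 20.7 = 4.5668 mm^3/s


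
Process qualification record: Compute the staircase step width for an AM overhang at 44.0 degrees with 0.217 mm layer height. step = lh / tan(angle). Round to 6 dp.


step = 0.217 / tan(44.0) = 0.22471 mm


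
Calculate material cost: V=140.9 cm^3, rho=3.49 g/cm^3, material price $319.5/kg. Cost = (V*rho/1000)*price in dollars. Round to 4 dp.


Mass = 140.9*3.49/1000 = 0.491741 kg
Cost = 0.491741 * 319.5 = 157.1112 $


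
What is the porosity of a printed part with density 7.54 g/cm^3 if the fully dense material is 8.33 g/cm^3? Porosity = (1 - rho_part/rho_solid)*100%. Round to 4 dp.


Porosity = (1-7.54/8.33)*100 = 9.4838 %


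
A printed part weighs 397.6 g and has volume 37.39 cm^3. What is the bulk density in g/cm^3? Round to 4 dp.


rho = 397.6 / 37.39 = 10.6339 g/cm^3


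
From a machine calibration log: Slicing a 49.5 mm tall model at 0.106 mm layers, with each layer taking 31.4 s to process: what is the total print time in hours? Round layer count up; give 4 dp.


Layers = ceil(49.5/0.106) = 467
t = 467 * 31.4 / 3600 = 4.0733 hrs


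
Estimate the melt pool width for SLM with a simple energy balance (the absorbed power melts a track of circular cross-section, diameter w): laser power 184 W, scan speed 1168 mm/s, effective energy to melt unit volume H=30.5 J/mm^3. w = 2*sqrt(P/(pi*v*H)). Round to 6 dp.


w = 2*sqrt(184/(pi*1168*30.5)) = 0.081095 mm


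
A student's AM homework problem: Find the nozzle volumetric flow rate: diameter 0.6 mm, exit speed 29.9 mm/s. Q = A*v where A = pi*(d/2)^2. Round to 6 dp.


A = pi*(0.6/2)^2 = 0.28274334 mm^2
Q = 0.28274334 * 29.9 = 8.454026 mm^3/s


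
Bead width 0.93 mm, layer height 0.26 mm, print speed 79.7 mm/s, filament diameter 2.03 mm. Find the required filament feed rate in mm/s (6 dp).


Q = 0.93 * 0.26 * 79.7 = 19.27146 mm^3/s
A_fil = pi*(2.03/2)^2 = 3.23654729 mm^2
v_feed = 19.27146 / 3.23654729 = 5.954327 mm/s


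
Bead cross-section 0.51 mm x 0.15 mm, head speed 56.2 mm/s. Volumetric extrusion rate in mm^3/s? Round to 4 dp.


Rate = 0.51 * 0.15 * 56.2 = 4.2993 mm^3/s


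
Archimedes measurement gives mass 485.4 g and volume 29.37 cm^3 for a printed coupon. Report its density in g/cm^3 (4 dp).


rho = 485.4 / 29.37 = 16.5271 g/cm^3


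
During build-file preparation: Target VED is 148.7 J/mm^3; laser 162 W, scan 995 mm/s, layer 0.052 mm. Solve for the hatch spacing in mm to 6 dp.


h = 162 / (148.7*995*0.052) = 0.021056 mm


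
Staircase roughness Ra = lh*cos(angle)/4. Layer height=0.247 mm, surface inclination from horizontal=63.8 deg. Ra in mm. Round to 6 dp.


Ra = 0.247 * cos(63.8) / 4 = 0.027263 mm


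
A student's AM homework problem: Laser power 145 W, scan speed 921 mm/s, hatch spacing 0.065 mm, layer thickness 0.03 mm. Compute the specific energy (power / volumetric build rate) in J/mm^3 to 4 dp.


Build rate = 921 * 0.065 * 0.03 = 1.79595 mm^3/s
SE = 145 / 1.79595 = 80.7372 J/mm^3


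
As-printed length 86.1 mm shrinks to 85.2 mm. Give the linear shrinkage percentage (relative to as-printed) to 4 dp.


Shrinkage = ((86.1-85.2)/86.1)*100 = 1.0453 %


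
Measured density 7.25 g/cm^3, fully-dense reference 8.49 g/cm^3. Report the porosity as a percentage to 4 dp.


Porosity = (1-7.25/8.49)*100 = 14.6054 %


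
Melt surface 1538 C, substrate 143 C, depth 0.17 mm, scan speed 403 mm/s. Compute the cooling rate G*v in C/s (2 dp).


G = (1538-143)/0.17 = 8205.88235294 C/mm
CR = 8205.88235294 * 403 = 3306970.59 C/s


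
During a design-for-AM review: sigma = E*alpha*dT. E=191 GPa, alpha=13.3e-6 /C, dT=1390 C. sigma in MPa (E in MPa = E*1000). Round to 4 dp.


sigma = 191*1000 * 13.3e-6 * 1390 = 3531.017 MPa


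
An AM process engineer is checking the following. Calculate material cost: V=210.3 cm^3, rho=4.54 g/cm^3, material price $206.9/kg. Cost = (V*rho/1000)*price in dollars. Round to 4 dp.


Mass = 210.3*4.54/1000 = 0.954762 kg
Cost = 0.954762 * 206.9 = 197.5403 $


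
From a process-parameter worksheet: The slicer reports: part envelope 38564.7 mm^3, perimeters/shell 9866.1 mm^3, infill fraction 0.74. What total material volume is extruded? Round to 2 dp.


V_infill = (38564.7 - 9866.1) * 0.74 = 21236.96
V_total = 9866.1 + 21236.96 = 31103.06 mm^3


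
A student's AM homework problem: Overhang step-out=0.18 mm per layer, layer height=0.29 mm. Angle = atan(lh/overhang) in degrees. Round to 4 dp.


angle = atan(0.29/0.18) = 58.1726 degrees


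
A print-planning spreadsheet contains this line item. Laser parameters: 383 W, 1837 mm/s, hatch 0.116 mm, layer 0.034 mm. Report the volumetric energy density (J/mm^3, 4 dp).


E = 383 / (1837*0.116*0.034) = 52.8631 J/mm^3


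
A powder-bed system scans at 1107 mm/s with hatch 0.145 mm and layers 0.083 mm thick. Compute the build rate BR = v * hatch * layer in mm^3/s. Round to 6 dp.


Rate = 1107 * 0.145 * 0.083 = 13.322745 mm^3/s


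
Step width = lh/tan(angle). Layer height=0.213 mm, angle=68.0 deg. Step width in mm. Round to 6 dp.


step = 0.213 / tan(68.0) = 0.086058 mm


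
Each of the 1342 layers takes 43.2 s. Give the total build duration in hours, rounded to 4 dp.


t = 1342 * 43.2 / 3600 = 16.104 hrs


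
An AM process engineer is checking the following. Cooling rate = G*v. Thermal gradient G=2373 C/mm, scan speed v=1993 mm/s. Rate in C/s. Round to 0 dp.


CR = 2373 * 1993 = 4729389 C/s


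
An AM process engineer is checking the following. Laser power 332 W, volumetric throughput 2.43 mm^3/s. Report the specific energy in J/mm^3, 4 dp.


SE = 332 / 2.43 = 136.6255 J/mm^3


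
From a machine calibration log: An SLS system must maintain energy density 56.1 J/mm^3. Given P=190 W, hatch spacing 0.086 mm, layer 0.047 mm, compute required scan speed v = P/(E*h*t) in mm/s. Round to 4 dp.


v = 190 / (56.1*0.086*0.047) = 837.9043 mm/s


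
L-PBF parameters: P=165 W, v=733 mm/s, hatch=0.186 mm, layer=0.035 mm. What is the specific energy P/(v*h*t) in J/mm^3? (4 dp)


Build rate = 733 * 0.186 * 0.035 = 4.77183 mm^3/s
SE = 165 / 4.77183 = 34.5779 J/mm^3


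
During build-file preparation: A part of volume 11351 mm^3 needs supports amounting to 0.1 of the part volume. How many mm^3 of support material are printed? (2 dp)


V_support = 11351 * 0.1 = 1135.1 mm^3


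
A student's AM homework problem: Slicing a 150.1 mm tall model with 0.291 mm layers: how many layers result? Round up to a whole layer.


Layers = ceil(150.1/0.291) = 516


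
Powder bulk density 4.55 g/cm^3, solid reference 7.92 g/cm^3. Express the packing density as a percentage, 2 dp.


Packing = (4.55/7.92)*100 = 57.45 %


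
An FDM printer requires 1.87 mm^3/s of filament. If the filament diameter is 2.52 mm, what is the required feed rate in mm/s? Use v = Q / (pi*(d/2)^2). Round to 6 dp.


A = pi*(2.52/2)^2 = 4.987592
v = 1.87 / 4.987592 = 0.37493 mm/s


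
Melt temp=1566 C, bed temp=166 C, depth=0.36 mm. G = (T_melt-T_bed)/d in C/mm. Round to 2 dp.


G = (1566-166)/0.36 = 3888.89 C/mm


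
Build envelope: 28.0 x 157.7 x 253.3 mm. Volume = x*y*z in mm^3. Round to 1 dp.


V = 28.0 * 157.7 * 253.3 = 1118471.5 mm^3


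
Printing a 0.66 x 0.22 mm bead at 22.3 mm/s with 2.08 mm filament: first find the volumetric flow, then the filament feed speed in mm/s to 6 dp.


Q = 0.66 * 0.22 * 22.3 = 3.23796 mm^3/s
A_fil = pi*(2.08/2)^2 = 3.39794661 mm^2
v_feed = 3.23796 / 3.39794661 = 0.952917 mm/s


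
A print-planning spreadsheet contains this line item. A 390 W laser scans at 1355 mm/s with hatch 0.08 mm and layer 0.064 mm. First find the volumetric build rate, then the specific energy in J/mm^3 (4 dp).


Build rate = 1355 * 0.08 * 0.064 = 6.9376 mm^3/s
SE = 390 / 6.9376 = 56.2154 J/mm^3


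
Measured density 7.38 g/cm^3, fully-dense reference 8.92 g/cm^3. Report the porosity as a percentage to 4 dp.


Porosity = (1-7.38/8.92)*100 = 17.2646 %


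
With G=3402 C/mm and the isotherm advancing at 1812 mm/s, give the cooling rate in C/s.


CR = 3402 * 1812 = 6164424 C/s


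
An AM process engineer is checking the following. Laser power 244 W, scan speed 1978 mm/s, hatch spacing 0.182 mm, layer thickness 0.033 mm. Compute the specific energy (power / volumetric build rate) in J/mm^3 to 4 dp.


Build rate = 1978 * 0.182 * 0.033 = 11.879868 mm^3/s
SE = 244 / 11.879868 = 20.5389 J/mm^3


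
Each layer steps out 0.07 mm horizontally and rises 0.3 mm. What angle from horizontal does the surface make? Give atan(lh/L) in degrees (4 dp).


angle = atan(0.3/0.07) = 76.866 degrees


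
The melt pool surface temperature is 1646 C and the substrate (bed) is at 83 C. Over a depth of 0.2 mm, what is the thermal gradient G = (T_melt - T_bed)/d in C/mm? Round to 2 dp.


G = (1646-83)/0.2 = 7815.0 C/mm


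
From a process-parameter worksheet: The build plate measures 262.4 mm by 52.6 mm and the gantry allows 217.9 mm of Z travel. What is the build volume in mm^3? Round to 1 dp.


V = 262.4 * 52.6 * 217.9 = 3007508.1 mm^3


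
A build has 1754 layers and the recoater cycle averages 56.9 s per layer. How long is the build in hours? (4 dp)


t = 1754 * 56.9 / 3600 = 27.7229 hrs


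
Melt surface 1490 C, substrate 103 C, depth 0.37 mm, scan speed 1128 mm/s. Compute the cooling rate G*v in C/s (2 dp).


G = (1490-103)/0.37 = 3748.64864865 C/mm
CR = 3748.64864865 * 1128 = 4228475.68 C/s


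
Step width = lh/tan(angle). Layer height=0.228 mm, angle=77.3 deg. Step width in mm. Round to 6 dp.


step = 0.228 / tan(77.3) = 0.051382 mm


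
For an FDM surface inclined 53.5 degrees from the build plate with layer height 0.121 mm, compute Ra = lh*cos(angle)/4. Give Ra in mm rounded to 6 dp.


Ra = 0.121 * cos(53.5) / 4 = 0.017993 mm


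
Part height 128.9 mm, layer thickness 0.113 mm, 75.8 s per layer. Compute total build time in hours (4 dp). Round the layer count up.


Layers = ceil(128.9/0.113) = 1141
t = 1141 * 75.8 / 3600 = 24.0244 hrs


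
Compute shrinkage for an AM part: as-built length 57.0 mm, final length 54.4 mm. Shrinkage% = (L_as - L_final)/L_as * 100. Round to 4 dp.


Shrinkage = ((57.0-54.4)/57.0)*100 = 4.5614 %


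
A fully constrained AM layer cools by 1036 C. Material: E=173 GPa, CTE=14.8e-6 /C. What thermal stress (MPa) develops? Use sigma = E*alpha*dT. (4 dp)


sigma = 173*1000 * 14.8e-6 * 1036 = 2652.5744 MPa


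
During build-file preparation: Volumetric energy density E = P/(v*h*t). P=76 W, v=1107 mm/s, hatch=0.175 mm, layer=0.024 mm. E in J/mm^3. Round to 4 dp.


E = 76 / (1107*0.175*0.024) = 16.3462 J/mm^3


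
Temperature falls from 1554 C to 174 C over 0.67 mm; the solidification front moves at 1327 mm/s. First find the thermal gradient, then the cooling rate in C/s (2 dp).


G = (1554-174)/0.67 = 2059.70149254 C/mm
CR = 2059.70149254 * 1327 = 2733223.88 C/s


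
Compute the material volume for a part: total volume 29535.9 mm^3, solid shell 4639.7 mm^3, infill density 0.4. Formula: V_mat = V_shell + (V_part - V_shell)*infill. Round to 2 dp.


V_infill = (29535.9 - 4639.7) * 0.4 = 9958.48
V_total = 4639.7 + 9958.48 = 14598.18 mm^3


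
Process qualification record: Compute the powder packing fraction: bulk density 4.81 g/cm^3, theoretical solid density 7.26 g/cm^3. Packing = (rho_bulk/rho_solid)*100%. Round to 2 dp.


Packing = (4.81/7.26)*100 = 66.25 %


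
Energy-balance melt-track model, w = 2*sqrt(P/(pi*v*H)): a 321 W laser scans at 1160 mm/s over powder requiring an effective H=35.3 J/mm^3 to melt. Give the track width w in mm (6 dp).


w = 2*sqrt(321/(pi*1160*35.3)) = 0.099906 mm


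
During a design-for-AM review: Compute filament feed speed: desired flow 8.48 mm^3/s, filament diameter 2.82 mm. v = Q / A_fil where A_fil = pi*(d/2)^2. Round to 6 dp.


A = pi*(2.82/2)^2 = 6.2458
v = 8.48 / 6.2458 = 1.357712 mm/s


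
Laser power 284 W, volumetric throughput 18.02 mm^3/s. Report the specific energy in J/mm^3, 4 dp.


SE = 284 / 18.02 = 15.7603 J/mm^3


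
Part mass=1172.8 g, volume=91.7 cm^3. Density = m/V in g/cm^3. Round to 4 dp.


rho = 1172.8 / 91.7 = 12.7895 g/cm^3


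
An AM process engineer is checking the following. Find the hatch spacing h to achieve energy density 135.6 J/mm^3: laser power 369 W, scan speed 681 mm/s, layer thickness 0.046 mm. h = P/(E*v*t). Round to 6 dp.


h = 369 / (135.6*681*0.046) = 0.086868 mm


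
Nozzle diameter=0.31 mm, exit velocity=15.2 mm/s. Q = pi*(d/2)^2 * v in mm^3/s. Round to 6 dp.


A = pi*(0.31/2)^2 = 0.07547676 mm^2
Q = 0.07547676 * 15.2 = 1.147247 mm^3/s


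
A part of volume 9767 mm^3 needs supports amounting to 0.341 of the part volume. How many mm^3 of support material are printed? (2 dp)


V_support = 9767 * 0.341 = 3330.55 mm^3


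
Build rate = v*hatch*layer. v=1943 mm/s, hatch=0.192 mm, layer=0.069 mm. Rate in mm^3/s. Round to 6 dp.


Rate = 1943 * 0.192 * 0.069 = 25.740864 mm^3/s


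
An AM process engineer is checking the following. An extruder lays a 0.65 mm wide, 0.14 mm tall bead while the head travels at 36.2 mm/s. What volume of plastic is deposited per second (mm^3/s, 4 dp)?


Rate = 0.65 * 0.14 * 36.2 = 3.2942 mm^3/s


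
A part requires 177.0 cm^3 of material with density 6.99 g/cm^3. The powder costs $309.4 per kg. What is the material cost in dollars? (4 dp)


Mass = 177.0*6.99/1000 = 1.23723 kg
Cost = 1.23723 * 309.4 = 382.799 $


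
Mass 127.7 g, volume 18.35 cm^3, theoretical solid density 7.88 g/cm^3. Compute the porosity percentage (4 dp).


rho_part = 127.7 / 18.35 = 6.95912807 g/cm^3
Porosity = (1 - 6.95912807/7.88)*100 = 11.6862 %


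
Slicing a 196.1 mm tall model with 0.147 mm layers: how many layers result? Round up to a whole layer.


Layers = ceil(196.1/0.147) = 1335


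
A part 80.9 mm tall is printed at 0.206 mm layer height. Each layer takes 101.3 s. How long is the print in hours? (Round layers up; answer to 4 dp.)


Layers = ceil(80.9/0.206) = 393
t = 393 * 101.3 / 3600 = 11.0586 hrs


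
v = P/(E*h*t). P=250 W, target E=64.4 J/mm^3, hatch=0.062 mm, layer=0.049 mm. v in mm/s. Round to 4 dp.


v = 250 / (64.4*0.062*0.049) = 1277.8103 mm/s


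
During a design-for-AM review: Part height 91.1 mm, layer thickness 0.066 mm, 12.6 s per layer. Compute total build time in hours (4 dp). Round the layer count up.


Layers = ceil(91.1/0.066) = 1381
t = 1381 * 12.6 / 3600 = 4.8335 hrs


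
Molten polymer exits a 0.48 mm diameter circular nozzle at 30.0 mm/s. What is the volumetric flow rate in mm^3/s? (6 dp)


A = pi*(0.48/2)^2 = 0.18095574 mm^2
Q = 0.18095574 * 30.0 = 5.428672 mm^3/s


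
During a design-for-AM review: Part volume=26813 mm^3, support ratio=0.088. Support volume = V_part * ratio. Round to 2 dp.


V_support = 26813 * 0.088 = 2359.54 mm^3


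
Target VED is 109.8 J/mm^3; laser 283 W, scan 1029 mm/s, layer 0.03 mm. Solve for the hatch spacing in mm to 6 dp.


h = 283 / (109.8*1029*0.03) = 0.083493 mm


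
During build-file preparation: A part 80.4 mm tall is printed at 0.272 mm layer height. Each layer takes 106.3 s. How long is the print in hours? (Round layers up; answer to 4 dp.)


Layers = ceil(80.4/0.272) = 296
t = 296 * 106.3 / 3600 = 8.7402 hrs


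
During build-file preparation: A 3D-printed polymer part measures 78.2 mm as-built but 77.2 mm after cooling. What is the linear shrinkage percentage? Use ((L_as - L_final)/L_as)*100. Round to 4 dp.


Shrinkage = ((78.2-77.2)/78.2)*100 = 1.2788 %


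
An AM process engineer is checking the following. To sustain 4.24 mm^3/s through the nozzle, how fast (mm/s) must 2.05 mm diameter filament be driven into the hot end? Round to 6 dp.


A = pi*(2.05/2)^2 = 3.300636
v = 4.24 / 3.300636 = 1.284601 mm/s


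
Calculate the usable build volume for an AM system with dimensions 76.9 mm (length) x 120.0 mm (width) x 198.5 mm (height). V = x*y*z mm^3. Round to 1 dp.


V = 76.9 * 120.0 * 198.5 = 1831758.0 mm^3


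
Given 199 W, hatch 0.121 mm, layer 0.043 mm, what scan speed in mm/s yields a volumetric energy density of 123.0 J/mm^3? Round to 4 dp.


v = 199 / (123.0*0.121*0.043) = 310.9526 mm/s


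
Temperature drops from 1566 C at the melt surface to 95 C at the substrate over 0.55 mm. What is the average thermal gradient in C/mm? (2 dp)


G = (1566-95)/0.55 = 2674.55 C/mm


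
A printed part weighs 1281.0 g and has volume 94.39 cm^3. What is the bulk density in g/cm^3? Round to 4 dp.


rho = 1281.0 / 94.39 = 13.5714 g/cm^3


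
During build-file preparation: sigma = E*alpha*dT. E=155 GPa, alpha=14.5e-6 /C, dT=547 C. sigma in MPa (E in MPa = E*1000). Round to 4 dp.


sigma = 155*1000 * 14.5e-6 * 547 = 1229.3825 MPa


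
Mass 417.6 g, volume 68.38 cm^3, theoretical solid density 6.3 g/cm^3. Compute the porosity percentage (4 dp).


rho_part = 417.6 / 68.38 = 6.10704884 g/cm^3
Porosity = (1 - 6.10704884/6.3)*100 = 3.0627 %


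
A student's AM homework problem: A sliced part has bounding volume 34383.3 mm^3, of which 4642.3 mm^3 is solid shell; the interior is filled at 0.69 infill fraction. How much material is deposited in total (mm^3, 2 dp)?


V_infill = (34383.3 - 4642.3) * 0.69 = 20521.29
V_total = 4642.3 + 20521.29 = 25163.59 mm^3


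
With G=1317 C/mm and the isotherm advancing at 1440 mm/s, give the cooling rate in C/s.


CR = 1317 * 1440 = 1896480 C/s


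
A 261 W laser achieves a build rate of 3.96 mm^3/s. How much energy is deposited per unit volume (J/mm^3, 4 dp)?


SE = 261 / 3.96 = 65.9091 J/mm^3


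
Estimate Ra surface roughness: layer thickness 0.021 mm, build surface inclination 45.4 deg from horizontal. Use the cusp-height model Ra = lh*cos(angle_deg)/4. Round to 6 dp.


Ra = 0.021 * cos(45.4) / 4 = 0.003686 mm


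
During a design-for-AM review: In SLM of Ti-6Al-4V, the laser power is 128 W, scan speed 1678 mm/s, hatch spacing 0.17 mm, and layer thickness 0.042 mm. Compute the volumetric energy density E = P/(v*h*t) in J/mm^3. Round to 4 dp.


E = 128 / (1678*0.17*0.042) = 10.6837 J/mm^3


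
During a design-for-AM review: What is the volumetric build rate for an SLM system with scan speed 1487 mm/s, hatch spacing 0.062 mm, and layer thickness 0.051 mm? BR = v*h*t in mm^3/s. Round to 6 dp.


Rate = 1487 * 0.062 * 0.051 = 4.701894 mm^3/s


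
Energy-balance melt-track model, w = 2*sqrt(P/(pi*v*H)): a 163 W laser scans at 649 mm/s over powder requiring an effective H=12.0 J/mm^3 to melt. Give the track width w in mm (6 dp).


w = 2*sqrt(163/(pi*649*12.0)) = 0.163243 mm


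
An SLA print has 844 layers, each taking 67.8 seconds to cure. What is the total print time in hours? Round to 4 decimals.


t = 844 * 67.8 / 3600 = 15.8953 hrs


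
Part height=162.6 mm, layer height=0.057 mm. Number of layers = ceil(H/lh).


Layers = ceil(162.6/0.057) = 2853


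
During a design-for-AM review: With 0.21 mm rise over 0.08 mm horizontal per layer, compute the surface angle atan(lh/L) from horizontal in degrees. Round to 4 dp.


angle = atan(0.21/0.08) = 69.1455 degrees


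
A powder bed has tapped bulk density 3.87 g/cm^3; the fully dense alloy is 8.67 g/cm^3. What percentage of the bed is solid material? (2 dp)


Packing = (3.87/8.67)*100 = 44.64 %


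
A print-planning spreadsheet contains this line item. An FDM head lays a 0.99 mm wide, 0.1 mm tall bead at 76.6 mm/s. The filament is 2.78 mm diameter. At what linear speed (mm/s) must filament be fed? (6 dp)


Q = 0.99 * 0.1 * 76.6 = 7.5834 mm^3/s
A_fil = pi*(2.78/2)^2 = 6.06987117 mm^2
v_feed = 7.5834 / 6.06987117 = 1.249351 mm/s


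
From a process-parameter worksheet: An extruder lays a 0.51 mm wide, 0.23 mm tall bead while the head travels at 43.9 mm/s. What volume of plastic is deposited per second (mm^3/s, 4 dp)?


Rate = 0.51 * 0.23 * 43.9 = 5.1495 mm^3/s


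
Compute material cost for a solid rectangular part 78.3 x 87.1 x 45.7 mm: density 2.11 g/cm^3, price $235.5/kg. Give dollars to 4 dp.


V = 78.3 * 87.1 * 45.7 = 311670.801 mm^3 = 311.670801 cm^3
Mass = 311.670801 * 2.11 / 1000 = 0.65762539 kg
Cost = 0.65762539 * 235.5 = 154.8708 $


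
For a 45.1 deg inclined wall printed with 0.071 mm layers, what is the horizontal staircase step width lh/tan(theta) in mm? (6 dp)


step = 0.071 / tan(45.1) = 0.070753 mm


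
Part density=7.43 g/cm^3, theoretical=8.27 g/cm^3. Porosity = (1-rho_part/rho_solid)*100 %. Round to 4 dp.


Porosity = (1-7.43/8.27)*100 = 10.1572 %


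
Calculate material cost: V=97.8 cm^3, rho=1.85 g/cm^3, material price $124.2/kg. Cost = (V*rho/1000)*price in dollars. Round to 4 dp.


Mass = 97.8*1.85/1000 = 0.18093 kg
Cost = 0.18093 * 124.2 = 22.4715 $


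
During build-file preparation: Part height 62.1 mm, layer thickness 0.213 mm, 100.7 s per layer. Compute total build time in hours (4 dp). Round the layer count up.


Layers = ceil(62.1/0.213) = 292
t = 292 * 100.7 / 3600 = 8.1679 hrs


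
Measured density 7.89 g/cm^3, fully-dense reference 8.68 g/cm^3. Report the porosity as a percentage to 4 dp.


Porosity = (1-7.89/8.68)*100 = 9.1014 %


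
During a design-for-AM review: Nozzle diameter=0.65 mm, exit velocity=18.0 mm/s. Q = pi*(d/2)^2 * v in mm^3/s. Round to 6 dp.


A = pi*(0.65/2)^2 = 0.33183072 mm^2
Q = 0.33183072 * 18.0 = 5.972953 mm^3/s


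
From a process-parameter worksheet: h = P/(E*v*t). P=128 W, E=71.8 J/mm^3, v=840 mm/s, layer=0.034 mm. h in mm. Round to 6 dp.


h = 128 / (71.8*840*0.034) = 0.062421 mm


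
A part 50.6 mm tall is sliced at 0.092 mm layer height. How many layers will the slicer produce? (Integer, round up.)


Layers = ceil(50.6/0.092) = 550


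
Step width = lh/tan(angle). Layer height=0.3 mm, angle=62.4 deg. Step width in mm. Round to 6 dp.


step = 0.3 / tan(62.4) = 0.156836 mm


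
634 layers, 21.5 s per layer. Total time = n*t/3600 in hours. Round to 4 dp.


t = 634 * 21.5 / 3600 = 3.7864 hrs


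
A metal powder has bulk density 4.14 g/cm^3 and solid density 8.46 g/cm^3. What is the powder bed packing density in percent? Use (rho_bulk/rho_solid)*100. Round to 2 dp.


Packing = (4.14/8.46)*100 = 48.94 %


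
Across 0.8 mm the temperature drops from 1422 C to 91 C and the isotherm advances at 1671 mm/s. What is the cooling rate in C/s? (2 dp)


G = (1422-91)/0.8 = 1663.75 C/mm
CR = 1663.75 * 1671 = 2780126.25 C/s


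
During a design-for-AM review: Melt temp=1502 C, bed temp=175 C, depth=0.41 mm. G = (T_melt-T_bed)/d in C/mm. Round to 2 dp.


G = (1502-175)/0.41 = 3236.59 C/mm


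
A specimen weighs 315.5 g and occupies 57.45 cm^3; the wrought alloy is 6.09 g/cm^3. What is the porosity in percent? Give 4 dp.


rho_part = 315.5 / 57.45 = 5.49173194 g/cm^3
Porosity = (1 - 5.49173194/6.09)*100 = 9.8238 %


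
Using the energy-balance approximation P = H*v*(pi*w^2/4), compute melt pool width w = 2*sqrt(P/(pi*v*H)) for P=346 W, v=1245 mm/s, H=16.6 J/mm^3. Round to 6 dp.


w = 2*sqrt(346/(pi*1245*16.6)) = 0.146001 mm


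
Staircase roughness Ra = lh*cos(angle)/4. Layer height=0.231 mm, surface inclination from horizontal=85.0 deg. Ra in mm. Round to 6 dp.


Ra = 0.231 * cos(85.0) / 4 = 0.005033 mm


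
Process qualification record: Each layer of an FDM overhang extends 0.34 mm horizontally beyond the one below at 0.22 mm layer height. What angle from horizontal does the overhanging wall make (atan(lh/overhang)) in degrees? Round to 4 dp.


angle = atan(0.22/0.34) = 32.9052 degrees


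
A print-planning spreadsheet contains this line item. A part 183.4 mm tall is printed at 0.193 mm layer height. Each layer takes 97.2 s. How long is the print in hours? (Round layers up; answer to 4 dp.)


Layers = ceil(183.4/0.193) = 951
t = 951 * 97.2 / 3600 = 25.677 hrs


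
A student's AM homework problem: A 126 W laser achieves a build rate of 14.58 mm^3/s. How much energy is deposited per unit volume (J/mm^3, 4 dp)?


SE = 126 / 14.58 = 8.642 J/mm^3


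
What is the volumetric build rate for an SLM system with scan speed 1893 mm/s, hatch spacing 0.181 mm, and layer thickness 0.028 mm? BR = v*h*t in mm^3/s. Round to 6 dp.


Rate = 1893 * 0.181 * 0.028 = 9.593724 mm^3/s


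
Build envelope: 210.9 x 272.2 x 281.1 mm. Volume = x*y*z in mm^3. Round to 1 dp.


V = 210.9 * 272.2 * 281.1 = 16137102.1 mm^3


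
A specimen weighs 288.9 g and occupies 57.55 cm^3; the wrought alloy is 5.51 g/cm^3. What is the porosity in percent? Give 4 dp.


rho_part = 288.9 / 57.55 = 5.01998262 g/cm^3
Porosity = (1 - 5.01998262/5.51)*100 = 8.8932 %


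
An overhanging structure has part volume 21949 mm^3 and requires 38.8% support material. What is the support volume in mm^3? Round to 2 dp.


V_support = 21949 * 0.388 = 8516.21 mm^3


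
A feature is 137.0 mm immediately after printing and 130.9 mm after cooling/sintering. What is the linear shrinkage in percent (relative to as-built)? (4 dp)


Shrinkage = ((137.0-130.9)/137.0)*100 = 4.4526 %


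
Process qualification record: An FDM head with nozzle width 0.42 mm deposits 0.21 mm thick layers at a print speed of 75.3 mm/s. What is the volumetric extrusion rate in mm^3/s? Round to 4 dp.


Rate = 0.42 * 0.21 * 75.3 = 6.6415 mm^3/s


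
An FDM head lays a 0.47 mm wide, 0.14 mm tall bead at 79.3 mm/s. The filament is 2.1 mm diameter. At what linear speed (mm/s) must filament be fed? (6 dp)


Q = 0.47 * 0.14 * 79.3 = 5.21794 mm^3/s
A_fil = pi*(2.1/2)^2 = 3.4636059 mm^2
v_feed = 5.21794 / 3.4636059 = 1.506505 mm/s


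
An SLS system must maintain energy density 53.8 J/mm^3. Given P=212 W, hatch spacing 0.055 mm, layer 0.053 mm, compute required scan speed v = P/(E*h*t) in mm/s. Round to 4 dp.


v = 212 / (53.8*0.055*0.053) = 1351.808 mm/s


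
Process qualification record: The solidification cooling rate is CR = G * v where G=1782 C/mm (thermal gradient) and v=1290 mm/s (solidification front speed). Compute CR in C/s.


CR = 1782 * 1290 = 2298780 C/s


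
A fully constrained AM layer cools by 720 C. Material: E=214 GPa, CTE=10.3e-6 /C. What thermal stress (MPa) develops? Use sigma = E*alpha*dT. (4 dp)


sigma = 214*1000 * 10.3e-6 * 720 = 1587.024 MPa


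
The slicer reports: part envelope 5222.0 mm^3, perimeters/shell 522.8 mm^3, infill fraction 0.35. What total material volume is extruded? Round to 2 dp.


V_infill = (5222.0 - 522.8) * 0.35 = 1644.72
V_total = 522.8 + 1644.72 = 2167.52 mm^3


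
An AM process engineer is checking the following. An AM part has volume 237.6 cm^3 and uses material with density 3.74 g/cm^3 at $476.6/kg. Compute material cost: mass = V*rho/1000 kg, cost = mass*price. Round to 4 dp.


Mass = 237.6*3.74/1000 = 0.888624 kg
Cost = 0.888624 * 476.6 = 423.5182 $


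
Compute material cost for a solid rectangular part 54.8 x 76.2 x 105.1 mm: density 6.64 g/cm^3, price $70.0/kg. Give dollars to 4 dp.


V = 54.8 * 76.2 * 105.1 = 438872.376 mm^3 = 438.872376 cm^3
Mass = 438.872376 * 6.64 / 1000 = 2.91411258 kg
Cost = 2.91411258 * 70.0 = 203.9879 $


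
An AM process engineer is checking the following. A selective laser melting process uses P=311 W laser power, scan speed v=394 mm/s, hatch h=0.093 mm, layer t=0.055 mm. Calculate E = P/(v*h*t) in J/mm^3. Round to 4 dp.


E = 311 / (394*0.093*0.055) = 154.3187 J/mm^3


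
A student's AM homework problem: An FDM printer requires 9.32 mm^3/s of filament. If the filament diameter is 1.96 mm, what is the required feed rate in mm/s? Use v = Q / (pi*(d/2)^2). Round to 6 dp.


A = pi*(1.96/2)^2 = 3.017186
v = 9.32 / 3.017186 = 3.088971 mm/s


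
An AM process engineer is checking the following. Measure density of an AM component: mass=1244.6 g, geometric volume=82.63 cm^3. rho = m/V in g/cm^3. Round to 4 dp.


rho = 1244.6 / 82.63 = 15.0623 g/cm^3


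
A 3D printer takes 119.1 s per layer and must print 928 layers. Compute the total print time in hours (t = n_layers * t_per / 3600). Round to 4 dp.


t = 928 * 119.1 / 3600 = 30.7013 hrs


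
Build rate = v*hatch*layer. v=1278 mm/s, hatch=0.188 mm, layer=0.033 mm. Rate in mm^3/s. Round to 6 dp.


Rate = 1278 * 0.188 * 0.033 = 7.928712 mm^3/s


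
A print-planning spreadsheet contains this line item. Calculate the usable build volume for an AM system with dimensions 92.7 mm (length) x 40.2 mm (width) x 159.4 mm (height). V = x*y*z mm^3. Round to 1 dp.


V = 92.7 * 40.2 * 159.4 = 594010.5 mm^3


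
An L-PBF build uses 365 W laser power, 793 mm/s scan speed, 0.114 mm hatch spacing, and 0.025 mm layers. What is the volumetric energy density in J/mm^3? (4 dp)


E = 365 / (793*0.114*0.025) = 161.5009 J/mm^3


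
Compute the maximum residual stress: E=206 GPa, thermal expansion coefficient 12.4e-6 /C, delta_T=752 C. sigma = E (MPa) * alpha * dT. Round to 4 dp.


sigma = 206*1000 * 12.4e-6 * 752 = 1920.9088 MPa


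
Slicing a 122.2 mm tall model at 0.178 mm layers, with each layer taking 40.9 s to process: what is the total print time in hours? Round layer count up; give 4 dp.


Layers = ceil(122.2/0.178) = 687
t = 687 * 40.9 / 3600 = 7.8051 hrs


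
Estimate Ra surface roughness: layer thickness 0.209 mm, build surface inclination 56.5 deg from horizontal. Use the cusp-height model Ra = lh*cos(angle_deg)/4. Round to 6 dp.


Ra = 0.209 * cos(56.5) / 4 = 0.028839 mm


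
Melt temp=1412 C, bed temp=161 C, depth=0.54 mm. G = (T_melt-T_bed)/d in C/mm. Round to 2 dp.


G = (1412-161)/0.54 = 2316.67 C/mm


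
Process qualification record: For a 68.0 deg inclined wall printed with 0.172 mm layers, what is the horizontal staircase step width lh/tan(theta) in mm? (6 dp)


step = 0.172 / tan(68.0) = 0.069493 mm
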